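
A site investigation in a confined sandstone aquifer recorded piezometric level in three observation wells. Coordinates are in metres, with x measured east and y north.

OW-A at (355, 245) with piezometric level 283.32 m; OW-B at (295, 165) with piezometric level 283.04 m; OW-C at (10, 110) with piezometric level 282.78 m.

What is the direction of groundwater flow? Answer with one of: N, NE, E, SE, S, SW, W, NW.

Taking OW-A as reference: OW-B−OW-A = (-60, -80, -0.28); OW-C−OW-A = (-345, -135, -0.54).
Determinant of the coordinate differences = (-60)·(-135) − (-345)·(-80) = -19500.
∂h/∂x = [(-0.28)·(-135) − (-0.54)·(-80)] / -19500 = +0.0002769
∂h/∂y = [(-60)·(-0.54) − (-345)·(-0.28)] / -19500 = +0.003292
Flow = −∇h = (-0.0002769 east, -0.003292 north), which points south.

S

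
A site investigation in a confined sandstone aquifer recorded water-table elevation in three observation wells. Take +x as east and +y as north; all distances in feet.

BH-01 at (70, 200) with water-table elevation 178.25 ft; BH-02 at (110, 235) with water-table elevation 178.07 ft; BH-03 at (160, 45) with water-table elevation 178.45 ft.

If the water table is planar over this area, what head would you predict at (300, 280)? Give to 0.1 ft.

Differences from BH-01: to BH-02 (Δx, Δy, Δh) = (40, 35, -0.18); to BH-03 = (90, -155, +0.20).
Determinant of the coordinate differences = 40·(-155) − 90·35 = -9350.
∂h/∂x = [(-0.18)·(-155) − (+0.20)·35] / -9350 = -0.002235
∂h/∂y = [40·(+0.20) − 90·(-0.18)] / -9350 = -0.002588
h(300, 280) = 178.25 + (-0.002235)·(230) + (-0.002588)·(80) = 178.25 -0.514 -0.207 = 177.529 ft.

177.5 ft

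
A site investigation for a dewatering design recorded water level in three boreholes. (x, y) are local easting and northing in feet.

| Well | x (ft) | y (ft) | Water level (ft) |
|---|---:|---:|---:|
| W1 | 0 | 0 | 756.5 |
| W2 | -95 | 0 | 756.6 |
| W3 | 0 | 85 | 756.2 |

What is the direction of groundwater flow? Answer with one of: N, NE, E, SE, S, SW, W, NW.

∂h/∂x = (756.6 − 756.5) / (-95 − 0) = -0.001053
∂h/∂y = (756.2 − 756.5) / (85 − 0) = -0.003529
Flow = −∇h = (+0.001053 east, +0.003529 north), which points north.

N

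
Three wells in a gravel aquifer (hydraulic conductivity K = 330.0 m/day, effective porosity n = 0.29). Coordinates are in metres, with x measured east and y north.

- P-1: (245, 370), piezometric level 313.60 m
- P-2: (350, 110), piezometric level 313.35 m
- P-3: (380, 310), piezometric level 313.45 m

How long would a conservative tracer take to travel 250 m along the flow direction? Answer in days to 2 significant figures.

210 days

Taking P-1 as reference: P-2−P-1 = (105, -260, -0.25); P-3−P-1 = (135, -60, -0.15).
Determinant of the coordinate differences = 105·(-60) − 135·(-260) = 28800.
∂h/∂x = [(-0.25)·(-60) − (-0.15)·(-260)] / 28800 = -0.0008333
∂h/∂y = [105·(-0.15) − 135·(-0.25)] / 28800 = +0.0006250
|∇h| = √(-0.0008333² + 0.0006250²) = 0.001042
Seepage velocity v = K·i/n = 330.0 × 0.001042 / 0.29 = 1.186 m/day.
t = 250 / 1.186 = 210.8 days.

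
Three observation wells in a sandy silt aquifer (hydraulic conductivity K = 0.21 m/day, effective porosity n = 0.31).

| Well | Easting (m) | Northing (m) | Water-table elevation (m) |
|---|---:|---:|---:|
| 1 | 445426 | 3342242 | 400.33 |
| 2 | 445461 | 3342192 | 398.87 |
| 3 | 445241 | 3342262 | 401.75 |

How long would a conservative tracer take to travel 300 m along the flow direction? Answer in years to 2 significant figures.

Taking 1 as reference: 2−1 = (35, -50, -1.46); 3−1 = (-185, 20, +1.42).
Determinant of the coordinate differences = 35·20 − (-185)·(-50) = -8550.
∂h/∂x = [(-1.46)·20 − (+1.42)·(-50)] / -8550 = -0.004889
∂h/∂y = [35·(+1.42) − (-185)·(-1.46)] / -8550 = +0.02578
|∇h| = √(-0.004889² + 0.02578²) = 0.02624
Seepage velocity v = K·i/n = 0.21 × 0.02624 / 0.31 = 0.01778 m/day.
t = 300 / 0.01778 = 1.687e+04 days = 46.2 years.

46 years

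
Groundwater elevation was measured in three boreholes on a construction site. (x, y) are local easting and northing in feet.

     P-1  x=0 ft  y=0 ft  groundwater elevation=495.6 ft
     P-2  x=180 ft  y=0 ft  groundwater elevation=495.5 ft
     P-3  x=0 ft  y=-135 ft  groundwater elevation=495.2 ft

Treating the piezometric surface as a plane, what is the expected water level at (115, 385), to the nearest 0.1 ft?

496.7 ft

∂h/∂x = (495.5 − 495.6) / (180 − 0) = -0.0005556
∂h/∂y = (495.2 − 495.6) / (-135 − 0) = +0.002963
h(115, 385) = 495.6 + (-0.0005556)·(115) + (+0.002963)·(385) = 495.6 -0.064 +1.141 = 496.677 ft.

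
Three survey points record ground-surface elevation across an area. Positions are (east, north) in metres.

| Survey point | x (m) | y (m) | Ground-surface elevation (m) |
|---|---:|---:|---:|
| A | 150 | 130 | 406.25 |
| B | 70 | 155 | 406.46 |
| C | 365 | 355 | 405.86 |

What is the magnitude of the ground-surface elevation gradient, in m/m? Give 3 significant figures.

0.00251 m/m

Three-point gradient (reference A): Δ to B = (-80, 25, +0.21), Δ to C = (215, 225, -0.39).
∂z/∂x = -0.002439, ∂z/∂y = +0.0005968 (det = -23375).
|∇f| = √(-0.002439² + 0.0005968²) = 0.002511 m/m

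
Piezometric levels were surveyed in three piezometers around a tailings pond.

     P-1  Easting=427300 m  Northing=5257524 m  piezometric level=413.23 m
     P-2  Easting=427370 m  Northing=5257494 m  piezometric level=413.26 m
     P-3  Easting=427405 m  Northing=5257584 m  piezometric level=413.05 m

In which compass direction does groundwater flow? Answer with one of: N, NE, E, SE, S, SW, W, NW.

N

Differences from P-1: to P-2 (Δx, Δy, Δh) = (70, -30, +0.03); to P-3 = (105, 60, -0.18).
Determinant of the coordinate differences = 70·60 − 105·(-30) = 7350.
∂h/∂x = [(+0.03)·60 − (-0.18)·(-30)] / 7350 = -0.0004898
∂h/∂y = [70·(-0.18) − 105·(+0.03)] / 7350 = -0.002143
Flow = −∇h = (+0.0004898 east, +0.002143 north), which points north.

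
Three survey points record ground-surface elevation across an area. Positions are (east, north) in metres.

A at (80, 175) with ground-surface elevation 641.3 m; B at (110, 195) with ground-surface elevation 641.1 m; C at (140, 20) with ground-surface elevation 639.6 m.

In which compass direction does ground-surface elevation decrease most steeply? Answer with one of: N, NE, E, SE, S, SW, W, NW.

Differences from A: to B (Δx, Δy, Δh) = (30, 20, -0.2); to C = (60, -155, -1.7).
Determinant of the coordinate differences = 30·(-155) − 60·20 = -5850.
∂z/∂x = [(-0.2)·(-155) − (-1.7)·20] / -5850 = -0.01111
∂z/∂y = [30·(-1.7) − 60·(-0.2)] / -5850 = +0.006667
Steepest decrease is along −∇f = (+0.01111 E, -0.006667 N) → southeast.

SE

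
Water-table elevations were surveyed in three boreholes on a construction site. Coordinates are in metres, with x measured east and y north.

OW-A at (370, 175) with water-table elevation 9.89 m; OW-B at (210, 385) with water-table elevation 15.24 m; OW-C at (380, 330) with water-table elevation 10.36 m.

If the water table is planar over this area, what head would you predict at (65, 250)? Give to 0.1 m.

Three-point gradient (reference OW-A): Δ to OW-B = (-160, 210, +5.35), Δ to OW-C = (10, 155, +0.47).
∂h/∂x = -0.02716, ∂h/∂y = +0.004784 (det = -26900).
h(65, 250) = 9.89 + (-0.02716)·(-305) + (+0.004784)·(75) = 9.89 +8.283 +0.359 = 18.532 m.

18.5 m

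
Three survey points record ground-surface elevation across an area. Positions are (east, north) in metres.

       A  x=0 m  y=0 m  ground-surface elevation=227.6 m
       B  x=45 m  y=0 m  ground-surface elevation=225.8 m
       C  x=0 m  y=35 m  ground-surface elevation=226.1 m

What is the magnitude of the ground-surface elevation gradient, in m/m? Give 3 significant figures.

∂z/∂x = (225.8 − 227.6) / (45 − 0) = -0.04000
∂z/∂y = (226.1 − 227.6) / (35 − 0) = -0.04286
|∇f| = √(-0.04000² + -0.04286²) = 0.05863 m/m

0.0586 m/m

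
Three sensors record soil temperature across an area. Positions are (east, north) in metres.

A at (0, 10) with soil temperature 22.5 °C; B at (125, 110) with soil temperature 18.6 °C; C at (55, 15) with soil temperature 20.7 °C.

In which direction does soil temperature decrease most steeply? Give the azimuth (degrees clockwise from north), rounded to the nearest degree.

094°

Taking A as reference: B−A = (125, 100, -3.9); C−A = (55, 5, -1.8).
Solve a·Δx + b·Δy = ΔT: det = 125·5 − 55·100 = -4875.
∂T/∂x = [(-3.9)·5 − (-1.8)·100] / -4875 = -0.03292
∂T/∂y = [125·(-1.8) − 55·(-3.9)] / -4875 = +0.002154
Steepest decrease is along −∇f: components (+0.03292 E, -0.002154 N).
Azimuth = atan2(+0.03292, -0.002154) = 93.7° ≈ 094°.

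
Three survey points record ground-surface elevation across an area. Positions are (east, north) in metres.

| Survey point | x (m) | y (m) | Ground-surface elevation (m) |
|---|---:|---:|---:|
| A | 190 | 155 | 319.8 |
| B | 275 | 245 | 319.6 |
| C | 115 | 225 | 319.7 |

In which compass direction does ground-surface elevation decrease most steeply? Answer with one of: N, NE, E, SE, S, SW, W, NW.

With z = a·x + b·y + c and A as origin, the differences give:
  85·a + 90·b = -0.2
  (-75)·a + 70·b = -0.1
Eliminate b (×70 and ×90, subtract): 12700·a = -5.00 → a = ∂z/∂x = -0.0003937
Back-substitute: b = ∂z/∂y = -0.001850.
Steepest decrease is along −∇f = (+0.0003937 E, +0.001850 N) → north.

N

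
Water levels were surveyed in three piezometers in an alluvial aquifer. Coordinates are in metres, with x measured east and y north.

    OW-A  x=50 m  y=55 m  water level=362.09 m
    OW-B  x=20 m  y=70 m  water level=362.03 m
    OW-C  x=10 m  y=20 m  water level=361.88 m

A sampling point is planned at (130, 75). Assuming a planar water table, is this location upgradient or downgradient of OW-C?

upgradient

With h = a·x + b·y + c and OW-A as origin, the differences give:
  (-30)·a + 15·b = -0.06
  (-40)·a + (-35)·b = -0.21
Eliminate b (×(-35) and ×15, subtract): 1650·a = 5.250 → a = ∂h/∂x = +0.003182
Back-substitute: b = ∂h/∂y = +0.002364.
Head at (130, 75) = 362.09 + (+0.003182)·(80) + (+0.002364)·(20) = 362.39 m.
That is higher than the 361.88 m at OW-C, so the point is upgradient.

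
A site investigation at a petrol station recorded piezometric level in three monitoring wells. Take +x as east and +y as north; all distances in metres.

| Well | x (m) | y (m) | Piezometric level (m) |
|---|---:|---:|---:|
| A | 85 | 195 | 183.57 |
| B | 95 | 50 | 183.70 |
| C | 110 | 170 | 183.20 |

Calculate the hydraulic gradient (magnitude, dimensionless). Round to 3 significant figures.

Taking A as reference: B−A = (10, -145, +0.13); C−A = (25, -25, -0.37).
Solve a·Δx + b·Δy = Δh: det = 10·(-25) − 25·(-145) = 3375.
∂h/∂x = [(+0.13)·(-25) − (-0.37)·(-145)] / 3375 = -0.01686
∂h/∂y = [10·(-0.37) − 25·(+0.13)] / 3375 = -0.002059
|∇h| = √(-0.01686² + -0.002059²) = 0.01699

0.0170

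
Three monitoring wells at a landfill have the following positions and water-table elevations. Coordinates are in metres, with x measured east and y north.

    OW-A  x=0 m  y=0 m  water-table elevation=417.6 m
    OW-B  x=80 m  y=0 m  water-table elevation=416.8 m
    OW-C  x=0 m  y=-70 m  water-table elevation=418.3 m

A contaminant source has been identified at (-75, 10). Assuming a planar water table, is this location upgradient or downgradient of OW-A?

∂h/∂x = (416.8 − 417.6) / (80 − 0) = -0.01000
∂h/∂y = (418.3 − 417.6) / (-70 − 0) = -0.010000
Head at (-75, 10) = 417.6 + (-0.01000)·(-75) + (-0.010000)·(10) = 418.25 m.
That is higher than the 417.6 m at OW-A, so the point is upgradient.

upgradient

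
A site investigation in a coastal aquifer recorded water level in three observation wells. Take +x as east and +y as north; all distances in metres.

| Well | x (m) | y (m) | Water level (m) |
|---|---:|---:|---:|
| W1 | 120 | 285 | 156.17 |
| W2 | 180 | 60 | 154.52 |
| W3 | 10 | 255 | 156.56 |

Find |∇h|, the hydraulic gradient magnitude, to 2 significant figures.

Three-point gradient (reference W1): Δ to W2 = (60, -225, -1.65), Δ to W3 = (-110, -30, +0.39).
∂h/∂x = -0.005169, ∂h/∂y = +0.005955 (det = -26550).
|∇h| = √(-0.005169² + 0.005955²) = 0.007885

0.0079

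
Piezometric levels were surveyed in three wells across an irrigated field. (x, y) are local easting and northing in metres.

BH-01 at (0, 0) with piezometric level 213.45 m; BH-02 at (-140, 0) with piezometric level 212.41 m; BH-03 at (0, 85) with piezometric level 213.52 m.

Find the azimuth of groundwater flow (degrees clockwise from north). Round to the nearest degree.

∂h/∂x = (212.41 − 213.45) / (-140 − 0) = +0.007429
∂h/∂y = (213.52 − 213.45) / (85 − 0) = +0.0008235
Flow direction (−∇h) has components (-0.007429 E, -0.0008235 N).
Azimuth = atan2(E, N) = atan2(-0.007429, -0.0008235) = 263.7° ≈ 264°.

264°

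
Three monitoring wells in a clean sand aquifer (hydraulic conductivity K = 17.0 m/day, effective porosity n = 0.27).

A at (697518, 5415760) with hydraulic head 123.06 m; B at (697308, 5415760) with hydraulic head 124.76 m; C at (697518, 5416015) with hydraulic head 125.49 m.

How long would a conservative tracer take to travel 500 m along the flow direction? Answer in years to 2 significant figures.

∂h/∂x = (124.76 − 123.06) / (697308 − 697518) = -0.008095
∂h/∂y = (125.49 − 123.06) / (5416015 − 5415760) = +0.009529
|∇h| = √(-0.008095² + 0.009529²) = 0.0125
Seepage velocity v = K·i/n = 17.0 × 0.0125 / 0.27 = 0.787 m/day.
t = 500 / 0.787 = 635.3 days = 1.74 years.

1.7 years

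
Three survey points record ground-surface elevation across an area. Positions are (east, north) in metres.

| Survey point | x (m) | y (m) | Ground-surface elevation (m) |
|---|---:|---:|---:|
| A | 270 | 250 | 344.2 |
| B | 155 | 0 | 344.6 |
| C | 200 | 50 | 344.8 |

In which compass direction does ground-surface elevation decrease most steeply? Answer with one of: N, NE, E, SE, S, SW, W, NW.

NW

Taking A as reference: B−A = (-115, -250, +0.4); C−A = (-70, -200, +0.6).
Determinant of the coordinate differences = (-115)·(-200) − (-70)·(-250) = 5500.
∂z/∂x = [(+0.4)·(-200) − (+0.6)·(-250)] / 5500 = +0.01273
∂z/∂y = [(-115)·(+0.6) − (-70)·(+0.4)] / 5500 = -0.007455
Steepest decrease is along −∇f = (-0.01273 E, +0.007455 N) → northwest.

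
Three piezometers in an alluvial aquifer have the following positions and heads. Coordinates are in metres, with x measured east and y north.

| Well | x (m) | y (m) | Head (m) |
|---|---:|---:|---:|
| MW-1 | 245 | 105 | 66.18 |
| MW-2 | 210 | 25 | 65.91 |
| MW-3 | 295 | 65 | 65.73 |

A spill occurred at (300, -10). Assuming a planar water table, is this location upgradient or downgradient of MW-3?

Differences from MW-1: to MW-2 (Δx, Δy, Δh) = (-35, -80, -0.27); to MW-3 = (50, -40, -0.45).
Determinant of the coordinate differences = (-35)·(-40) − 50·(-80) = 5400.
∂h/∂x = [(-0.27)·(-40) − (-0.45)·(-80)] / 5400 = -0.004667
∂h/∂y = [(-35)·(-0.45) − 50·(-0.27)] / 5400 = +0.005417
Head at (300, -10) = 66.18 + (-0.004667)·(55) + (+0.005417)·(-115) = 65.30 m.
That is lower than the 65.73 m at MW-3, so the point is downgradient.

downgradient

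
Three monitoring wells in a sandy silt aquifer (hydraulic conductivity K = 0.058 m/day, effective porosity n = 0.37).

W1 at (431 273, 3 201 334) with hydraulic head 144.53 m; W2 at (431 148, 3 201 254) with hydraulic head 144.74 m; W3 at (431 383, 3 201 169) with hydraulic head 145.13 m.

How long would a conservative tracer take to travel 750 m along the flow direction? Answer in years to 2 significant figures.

With h = a·x + b·y + c and W1 as origin, the differences give:
  (-125)·a + (-80)·b = +0.21
  110·a + (-165)·b = +0.60
Eliminate b (×(-165) and ×(-80), subtract): 29425·a = 13.350 → a = ∂h/∂x = +0.0004537
Back-substitute: b = ∂h/∂y = -0.003334.
|∇h| = √(0.0004537² + -0.003334²) = 0.003365
Seepage velocity v = K·i/n = 0.058 × 0.003365 / 0.37 = 0.0005275 m/day.
t = 750 / 0.0005275 = 1.422e+06 days = 3.89e+03 years.

3900 years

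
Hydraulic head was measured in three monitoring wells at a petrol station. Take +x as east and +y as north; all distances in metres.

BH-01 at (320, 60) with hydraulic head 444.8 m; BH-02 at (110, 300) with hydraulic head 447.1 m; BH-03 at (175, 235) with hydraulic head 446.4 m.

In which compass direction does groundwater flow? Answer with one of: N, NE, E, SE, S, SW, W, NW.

With h = a·x + b·y + c and BH-01 as origin, the differences give:
  (-210)·a + 240·b = +2.3
  (-145)·a + 175·b = +1.6
Eliminate b (×175 and ×240, subtract): -1950·a = 18.50 → a = ∂h/∂x = -0.009487
Back-substitute: b = ∂h/∂y = +0.001282.
Flow = −∇h = (+0.009487 east, -0.001282 north), which points east.

E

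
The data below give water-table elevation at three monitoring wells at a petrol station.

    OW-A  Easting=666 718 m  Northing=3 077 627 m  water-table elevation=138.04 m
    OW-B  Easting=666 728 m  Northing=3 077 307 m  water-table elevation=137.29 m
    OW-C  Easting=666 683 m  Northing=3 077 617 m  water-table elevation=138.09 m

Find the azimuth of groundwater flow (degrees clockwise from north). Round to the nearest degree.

Differences from OW-A: to OW-B (Δx, Δy, Δh) = (10, -320, -0.75); to OW-C = (-35, -10, +0.05).
Determinant of the coordinate differences = 10·(-10) − (-35)·(-320) = -11300.
∂h/∂x = [(-0.75)·(-10) − (+0.05)·(-320)] / -11300 = -0.002080
∂h/∂y = [10·(+0.05) − (-35)·(-0.75)] / -11300 = +0.002279
Flow direction (−∇h) has components (+0.002080 E, -0.002279 N).
Azimuth = atan2(E, N) = atan2(+0.002080, -0.002279) = 137.6° ≈ 138°.

138°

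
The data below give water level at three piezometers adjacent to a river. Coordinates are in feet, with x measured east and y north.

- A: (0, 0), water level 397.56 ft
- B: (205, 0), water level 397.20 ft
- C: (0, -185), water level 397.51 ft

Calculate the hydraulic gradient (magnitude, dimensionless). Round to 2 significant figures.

0.0018

∂h/∂x = (397.20 − 397.56) / (205 − 0) = -0.001756
∂h/∂y = (397.51 − 397.56) / (-185 − 0) = +0.0002703
|∇h| = √(-0.001756² + 0.0002703²) = 0.001777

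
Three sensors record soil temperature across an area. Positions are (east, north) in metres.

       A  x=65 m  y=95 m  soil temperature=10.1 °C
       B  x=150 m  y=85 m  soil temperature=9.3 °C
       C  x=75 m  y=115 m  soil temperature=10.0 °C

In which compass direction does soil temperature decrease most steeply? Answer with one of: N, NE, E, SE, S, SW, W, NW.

E

Three-point gradient (reference A): Δ to B = (85, -10, -0.8), Δ to C = (10, 20, -0.1).
∂T/∂x = -0.009444, ∂T/∂y = -0.0002778 (det = 1800).
Steepest decrease is along −∇f = (+0.009444 E, +0.0002778 N) → east.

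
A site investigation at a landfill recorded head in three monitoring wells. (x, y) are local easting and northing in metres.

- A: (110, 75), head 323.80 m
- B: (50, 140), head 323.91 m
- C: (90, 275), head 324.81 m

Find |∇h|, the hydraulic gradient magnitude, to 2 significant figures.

0.0068

Differences from A: to B (Δx, Δy, Δh) = (-60, 65, +0.11); to C = (-20, 200, +1.01).
Determinant of the coordinate differences = (-60)·200 − (-20)·65 = -10700.
∂h/∂x = [(+0.11)·200 − (+1.01)·65] / -10700 = +0.004079
∂h/∂y = [(-60)·(+1.01) − (-20)·(+0.11)] / -10700 = +0.005458
|∇h| = √(0.004079² + 0.005458²) = 0.006814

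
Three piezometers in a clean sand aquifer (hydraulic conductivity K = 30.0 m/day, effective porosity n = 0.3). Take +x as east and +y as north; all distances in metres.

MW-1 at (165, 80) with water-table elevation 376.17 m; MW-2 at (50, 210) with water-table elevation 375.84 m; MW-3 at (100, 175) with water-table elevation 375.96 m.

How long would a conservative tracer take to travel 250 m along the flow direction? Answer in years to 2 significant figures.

3.5 years

With h = a·x + b·y + c and MW-1 as origin, the differences give:
  (-115)·a + 130·b = -0.33
  (-65)·a + 95·b = -0.21
Eliminate b (×95 and ×130, subtract): -2475·a = -4.050 → a = ∂h/∂x = +0.001636
Back-substitute: b = ∂h/∂y = -0.001091.
|∇h| = √(0.001636² + -0.001091²) = 0.001966
Seepage velocity v = K·i/n = 30.0 × 0.001966 / 0.3 = 0.1966 m/day.
t = 250 / 0.1966 = 1272 days = 3.48 years.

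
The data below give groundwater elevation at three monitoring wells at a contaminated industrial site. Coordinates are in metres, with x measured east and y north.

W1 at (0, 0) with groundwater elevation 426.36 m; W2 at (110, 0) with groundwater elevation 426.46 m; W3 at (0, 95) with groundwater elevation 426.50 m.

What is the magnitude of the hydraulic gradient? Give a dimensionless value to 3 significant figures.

∂h/∂x = (426.46 − 426.36) / (110 − 0) = +0.0009091
∂h/∂y = (426.50 − 426.36) / (95 − 0) = +0.001474
|∇h| = √(0.0009091² + 0.001474²) = 0.001732

0.00173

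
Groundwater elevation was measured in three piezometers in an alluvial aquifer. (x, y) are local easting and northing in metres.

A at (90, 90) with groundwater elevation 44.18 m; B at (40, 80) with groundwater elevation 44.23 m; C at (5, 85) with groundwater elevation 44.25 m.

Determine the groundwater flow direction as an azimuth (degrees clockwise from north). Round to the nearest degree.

031°

Differences from A: to B (Δx, Δy, Δh) = (-50, -10, +0.05); to C = (-85, -5, +0.07).
Solve a·Δx + b·Δy = Δh: det = (-50)·(-5) − (-85)·(-10) = -600.
∂h/∂x = [(+0.05)·(-5) − (+0.07)·(-10)] / -600 = -0.0007500
∂h/∂y = [(-50)·(+0.07) − (-85)·(+0.05)] / -600 = -0.001250
Flow direction (−∇h) has components (+0.0007500 E, +0.001250 N).
Azimuth = atan2(E, N) = atan2(+0.0007500, +0.001250) = 31.0° ≈ 031°.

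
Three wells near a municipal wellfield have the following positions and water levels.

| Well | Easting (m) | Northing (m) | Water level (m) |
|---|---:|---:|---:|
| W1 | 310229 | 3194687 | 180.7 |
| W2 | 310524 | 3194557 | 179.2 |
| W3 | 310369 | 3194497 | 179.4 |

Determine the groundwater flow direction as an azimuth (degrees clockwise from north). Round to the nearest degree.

146°

With h = a·x + b·y + c and W1 as origin, the differences give:
  295·a + (-130)·b = -1.5
  140·a + (-190)·b = -1.3
Eliminate b (×(-190) and ×(-130), subtract): -37850·a = 116.00 → a = ∂h/∂x = -0.003065
Back-substitute: b = ∂h/∂y = +0.004584.
Flow direction (−∇h) has components (+0.003065 E, -0.004584 N).
Azimuth = atan2(E, N) = atan2(+0.003065, -0.004584) = 146.2° ≈ 146°.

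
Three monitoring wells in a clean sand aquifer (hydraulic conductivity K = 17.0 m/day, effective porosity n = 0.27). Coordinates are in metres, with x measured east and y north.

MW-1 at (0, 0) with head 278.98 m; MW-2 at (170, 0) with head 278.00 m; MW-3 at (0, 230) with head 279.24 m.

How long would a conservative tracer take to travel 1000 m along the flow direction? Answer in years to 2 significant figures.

∂h/∂x = (278.00 − 278.98) / (170 − 0) = -0.005765
∂h/∂y = (279.24 − 278.98) / (230 − 0) = +0.001130
|∇h| = √(-0.005765² + 0.001130²) = 0.005875
Seepage velocity v = K·i/n = 17.0 × 0.005875 / 0.27 = 0.3699 m/day.
t = 1000 / 0.3699 = 2703 days = 7.4 years.

7.4 years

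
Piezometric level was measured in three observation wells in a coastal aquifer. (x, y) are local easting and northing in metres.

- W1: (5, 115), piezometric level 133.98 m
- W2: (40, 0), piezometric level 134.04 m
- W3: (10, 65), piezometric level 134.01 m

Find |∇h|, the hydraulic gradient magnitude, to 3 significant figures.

0.000744

Taking W1 as reference: W2−W1 = (35, -115, +0.06); W3−W1 = (5, -50, +0.03).
Determinant of the coordinate differences = 35·(-50) − 5·(-115) = -1175.
∂h/∂x = [(+0.06)·(-50) − (+0.03)·(-115)] / -1175 = -0.0003830
∂h/∂y = [35·(+0.03) − 5·(+0.06)] / -1175 = -0.0006383
|∇h| = √(-0.0003830² + -0.0006383²) = 0.0007444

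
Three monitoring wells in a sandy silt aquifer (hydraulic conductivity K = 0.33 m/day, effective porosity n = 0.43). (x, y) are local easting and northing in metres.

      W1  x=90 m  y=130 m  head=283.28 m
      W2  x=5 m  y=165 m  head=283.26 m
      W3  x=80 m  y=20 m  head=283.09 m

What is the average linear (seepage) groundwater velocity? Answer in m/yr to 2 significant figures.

0.53 m/yr

Three-point gradient (reference W1): Δ to W2 = (-85, 35, -0.02), Δ to W3 = (-10, -110, -0.19).
∂h/∂x = +0.0009124, ∂h/∂y = +0.001644 (det = 9700).
|∇h| = √(0.0009124² + 0.001644²) = 0.00188
Seepage velocity v = K·i/n = 0.33 × 0.00188 / 0.43 = 0.001443 m/day = 0.5271 m/yr.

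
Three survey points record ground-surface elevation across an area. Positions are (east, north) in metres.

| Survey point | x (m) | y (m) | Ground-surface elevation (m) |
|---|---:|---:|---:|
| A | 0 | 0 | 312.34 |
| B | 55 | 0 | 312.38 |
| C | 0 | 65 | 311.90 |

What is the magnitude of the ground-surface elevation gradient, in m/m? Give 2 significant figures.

∂z/∂x = (312.38 − 312.34) / (55 − 0) = +0.0007273
∂z/∂y = (311.90 − 312.34) / (65 − 0) = -0.006769
|∇f| = √(0.0007273² + -0.006769²) = 0.006808 m/m

0.0068 m/m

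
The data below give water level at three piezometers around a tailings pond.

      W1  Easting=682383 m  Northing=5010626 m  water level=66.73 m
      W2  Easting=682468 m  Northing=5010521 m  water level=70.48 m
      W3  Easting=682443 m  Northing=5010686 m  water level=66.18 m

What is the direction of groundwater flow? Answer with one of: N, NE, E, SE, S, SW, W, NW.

With h = a·x + b·y + c and W1 as origin, the differences give:
  85·a + (-105)·b = +3.75
  60·a + 60·b = -0.55
Eliminate b (×60 and ×(-105), subtract): 11400·a = 167.250 → a = ∂h/∂x = +0.01467
Back-substitute: b = ∂h/∂y = -0.02384.
Flow = −∇h = (-0.01467 east, +0.02384 north), which points northwest.

NW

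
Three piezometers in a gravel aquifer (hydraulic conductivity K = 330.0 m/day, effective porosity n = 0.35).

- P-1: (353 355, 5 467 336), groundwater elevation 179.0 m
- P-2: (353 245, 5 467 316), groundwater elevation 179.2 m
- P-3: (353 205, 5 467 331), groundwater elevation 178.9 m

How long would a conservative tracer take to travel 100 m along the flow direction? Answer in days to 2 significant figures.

6.3 days

Three-point gradient (reference P-1): Δ to P-2 = (-110, -20, +0.2), Δ to P-3 = (-150, -5, -0.1).
∂h/∂x = +0.001224, ∂h/∂y = -0.01673 (det = -2450).
|∇h| = √(0.001224² + -0.01673²) = 0.01677
Seepage velocity v = K·i/n = 330.0 × 0.01677 / 0.35 = 15.81 m/day.
t = 100 / 15.81 = 6.325 days.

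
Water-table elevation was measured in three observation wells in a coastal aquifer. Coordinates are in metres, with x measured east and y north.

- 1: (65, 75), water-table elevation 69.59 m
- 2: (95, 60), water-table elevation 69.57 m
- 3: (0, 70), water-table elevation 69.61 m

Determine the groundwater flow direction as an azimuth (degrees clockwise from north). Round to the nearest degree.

150°

Taking 1 as reference: 2−1 = (30, -15, -0.02); 3−1 = (-65, -5, +0.02).
Solve a·Δx + b·Δy = Δh: det = 30·(-5) − (-65)·(-15) = -1125.
∂h/∂x = [(-0.02)·(-5) − (+0.02)·(-15)] / -1125 = -0.0003556
∂h/∂y = [30·(+0.02) − (-65)·(-0.02)] / -1125 = +0.0006222
Flow direction (−∇h) has components (+0.0003556 E, -0.0006222 N).
Azimuth = atan2(E, N) = atan2(+0.0003556, -0.0006222) = 150.3° ≈ 150°.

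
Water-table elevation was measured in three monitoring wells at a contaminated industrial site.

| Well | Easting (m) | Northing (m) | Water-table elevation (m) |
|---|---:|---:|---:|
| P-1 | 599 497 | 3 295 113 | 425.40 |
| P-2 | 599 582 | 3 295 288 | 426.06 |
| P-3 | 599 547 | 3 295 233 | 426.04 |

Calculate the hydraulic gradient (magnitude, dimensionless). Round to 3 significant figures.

0.0270

With h = a·x + b·y + c and P-1 as origin, the differences give:
  85·a + 175·b = +0.66
  50·a + 120·b = +0.64
Eliminate b (×120 and ×175, subtract): 1450·a = -32.800 → a = ∂h/∂x = -0.02262
Back-substitute: b = ∂h/∂y = +0.01476.
|∇h| = √(-0.02262² + 0.01476²) = 0.02701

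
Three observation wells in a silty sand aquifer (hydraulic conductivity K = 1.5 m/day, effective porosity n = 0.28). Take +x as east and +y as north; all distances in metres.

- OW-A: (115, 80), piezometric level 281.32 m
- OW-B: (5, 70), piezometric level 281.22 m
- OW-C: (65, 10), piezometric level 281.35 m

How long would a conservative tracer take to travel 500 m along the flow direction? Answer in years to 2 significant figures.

Differences from OW-A: to OW-B (Δx, Δy, Δh) = (-110, -10, -0.10); to OW-C = (-50, -70, +0.03).
Solve a·Δx + b·Δy = Δh: det = (-110)·(-70) − (-50)·(-10) = 7200.
∂h/∂x = [(-0.10)·(-70) − (+0.03)·(-10)] / 7200 = +0.001014
∂h/∂y = [(-110)·(+0.03) − (-50)·(-0.10)] / 7200 = -0.001153
|∇h| = √(0.001014² + -0.001153²) = 0.001535
Seepage velocity v = K·i/n = 1.5 × 0.001535 / 0.28 = 0.008223 m/day.
t = 500 / 0.008223 = 6.081e+04 days = 166 years.

170 years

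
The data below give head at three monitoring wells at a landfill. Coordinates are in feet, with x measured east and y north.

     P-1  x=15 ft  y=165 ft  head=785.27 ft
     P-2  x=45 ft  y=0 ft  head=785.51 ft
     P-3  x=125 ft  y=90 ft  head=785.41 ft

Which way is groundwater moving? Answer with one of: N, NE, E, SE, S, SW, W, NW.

Differences from P-1: to P-2 (Δx, Δy, Δh) = (30, -165, +0.24); to P-3 = (110, -75, +0.14).
Determinant of the coordinate differences = 30·(-75) − 110·(-165) = 15900.
∂h/∂x = [(+0.24)·(-75) − (+0.14)·(-165)] / 15900 = +0.0003208
∂h/∂y = [30·(+0.14) − 110·(+0.24)] / 15900 = -0.001396
Flow = −∇h = (-0.0003208 east, +0.001396 north), which points north.

N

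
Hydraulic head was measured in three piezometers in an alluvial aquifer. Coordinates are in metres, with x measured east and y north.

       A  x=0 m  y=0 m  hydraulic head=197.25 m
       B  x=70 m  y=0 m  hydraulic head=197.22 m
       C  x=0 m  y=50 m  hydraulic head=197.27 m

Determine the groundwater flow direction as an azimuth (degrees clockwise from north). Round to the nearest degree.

133°

∂h/∂x = (197.22 − 197.25) / (70 − 0) = -0.0004286
∂h/∂y = (197.27 − 197.25) / (50 − 0) = +0.0004000
Flow direction (−∇h) has components (+0.0004286 E, -0.0004000 N).
Azimuth = atan2(E, N) = atan2(+0.0004286, -0.0004000) = 133.0° ≈ 133°.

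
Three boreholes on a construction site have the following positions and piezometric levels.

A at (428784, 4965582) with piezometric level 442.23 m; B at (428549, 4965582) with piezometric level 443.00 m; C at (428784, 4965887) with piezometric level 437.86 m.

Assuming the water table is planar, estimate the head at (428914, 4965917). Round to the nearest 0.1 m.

∂h/∂x = (443.00 − 442.23) / (428549 − 428784) = -0.003277
∂h/∂y = (437.86 − 442.23) / (4965887 − 4965582) = -0.01433
h(428914, 4965917) = 442.23 + (-0.003277)·(130) + (-0.01433)·(335) = 442.23 -0.426 -4.800 = 437.004 m.

437.0 m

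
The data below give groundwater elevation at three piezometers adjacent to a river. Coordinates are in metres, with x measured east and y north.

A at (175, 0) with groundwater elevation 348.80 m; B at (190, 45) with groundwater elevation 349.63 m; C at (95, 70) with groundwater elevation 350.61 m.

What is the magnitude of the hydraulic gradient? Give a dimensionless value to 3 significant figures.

0.0207

With h = a·x + b·y + c and A as origin, the differences give:
  15·a + 45·b = +0.83
  (-80)·a + 70·b = +1.81
Eliminate b (×70 and ×45, subtract): 4650·a = -23.350 → a = ∂h/∂x = -0.005022
Back-substitute: b = ∂h/∂y = +0.02012.
|∇h| = √(-0.005022² + 0.02012²) = 0.02074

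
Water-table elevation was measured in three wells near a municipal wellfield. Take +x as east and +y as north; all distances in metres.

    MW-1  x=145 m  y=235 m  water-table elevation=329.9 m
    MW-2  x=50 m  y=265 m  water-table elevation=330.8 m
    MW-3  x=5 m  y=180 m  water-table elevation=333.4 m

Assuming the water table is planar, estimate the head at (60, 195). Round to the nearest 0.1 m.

Taking MW-1 as reference: MW-2−MW-1 = (-95, 30, +0.9); MW-3−MW-1 = (-140, -55, +3.5).
Determinant of the coordinate differences = (-95)·(-55) − (-140)·30 = 9425.
∂h/∂x = [(+0.9)·(-55) − (+3.5)·30] / 9425 = -0.01639
∂h/∂y = [(-95)·(+3.5) − (-140)·(+0.9)] / 9425 = -0.02191
h(60, 195) = 329.9 + (-0.01639)·(-85) + (-0.02191)·(-40) = 329.9 +1.393 +0.876 = 332.170 m.

332.2 m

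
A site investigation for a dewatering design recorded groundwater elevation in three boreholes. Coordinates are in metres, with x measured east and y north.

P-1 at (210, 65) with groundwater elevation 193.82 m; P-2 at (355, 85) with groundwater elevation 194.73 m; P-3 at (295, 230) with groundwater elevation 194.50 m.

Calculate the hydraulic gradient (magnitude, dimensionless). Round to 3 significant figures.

0.00622

With h = a·x + b·y + c and P-1 as origin, the differences give:
  145·a + 20·b = +0.91
  85·a + 165·b = +0.68
Eliminate b (×165 and ×20, subtract): 22225·a = 136.550 → a = ∂h/∂x = +0.006144
Back-substitute: b = ∂h/∂y = +0.0009561.
|∇h| = √(0.006144² + 0.0009561²) = 0.006218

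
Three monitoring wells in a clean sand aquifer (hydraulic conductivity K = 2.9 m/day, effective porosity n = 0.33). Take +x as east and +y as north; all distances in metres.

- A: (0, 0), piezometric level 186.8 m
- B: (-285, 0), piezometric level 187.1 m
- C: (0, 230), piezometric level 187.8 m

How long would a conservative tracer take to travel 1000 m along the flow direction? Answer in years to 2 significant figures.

70 years

∂h/∂x = (187.1 − 186.8) / (-285 − 0) = -0.001053
∂h/∂y = (187.8 − 186.8) / (230 − 0) = +0.004348
|∇h| = √(-0.001053² + 0.004348²) = 0.004474
Seepage velocity v = K·i/n = 2.9 × 0.004474 / 0.33 = 0.03932 m/day.
t = 1000 / 0.03932 = 2.543e+04 days = 69.6 years.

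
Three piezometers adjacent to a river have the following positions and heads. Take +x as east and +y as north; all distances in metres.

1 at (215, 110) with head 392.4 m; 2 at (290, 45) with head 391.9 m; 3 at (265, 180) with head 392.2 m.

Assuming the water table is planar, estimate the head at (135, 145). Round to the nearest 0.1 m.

Three-point gradient (reference 1): Δ to 2 = (75, -65, -0.5), Δ to 3 = (50, 70, -0.2).
∂h/∂x = -0.005647, ∂h/∂y = +0.001176 (det = 8500).
h(135, 145) = 392.4 + (-0.005647)·(-80) + (+0.001176)·(35) = 392.4 +0.452 +0.041 = 392.893 m.

392.9 m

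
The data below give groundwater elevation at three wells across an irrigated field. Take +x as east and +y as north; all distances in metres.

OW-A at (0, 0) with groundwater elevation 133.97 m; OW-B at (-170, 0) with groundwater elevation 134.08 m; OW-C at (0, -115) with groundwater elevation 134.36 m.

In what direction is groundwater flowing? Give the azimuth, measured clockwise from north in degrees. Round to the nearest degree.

011°

∂h/∂x = (134.08 − 133.97) / (-170 − 0) = -0.0006471
∂h/∂y = (134.36 − 133.97) / (-115 − 0) = -0.003391
Flow direction (−∇h) has components (+0.0006471 E, +0.003391 N).
Azimuth = atan2(E, N) = atan2(+0.0006471, +0.003391) = 10.8° ≈ 011°.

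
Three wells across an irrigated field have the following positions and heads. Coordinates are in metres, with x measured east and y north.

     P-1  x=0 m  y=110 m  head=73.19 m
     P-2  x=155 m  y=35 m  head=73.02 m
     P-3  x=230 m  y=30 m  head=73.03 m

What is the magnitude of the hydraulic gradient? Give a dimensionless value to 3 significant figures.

With h = a·x + b·y + c and P-1 as origin, the differences give:
  155·a + (-75)·b = -0.17
  230·a + (-80)·b = -0.16
Eliminate b (×(-80) and ×(-75), subtract): 4850·a = 1.600 → a = ∂h/∂x = +0.0003299
Back-substitute: b = ∂h/∂y = +0.002948.
|∇h| = √(0.0003299² + 0.002948²) = 0.002966

0.00297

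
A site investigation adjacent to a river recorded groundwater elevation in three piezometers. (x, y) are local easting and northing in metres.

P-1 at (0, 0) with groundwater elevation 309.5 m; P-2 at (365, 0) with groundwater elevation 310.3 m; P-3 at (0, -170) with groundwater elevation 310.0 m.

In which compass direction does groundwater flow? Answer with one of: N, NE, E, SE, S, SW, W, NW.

∂h/∂x = (310.3 − 309.5) / (365 − 0) = +0.002192
∂h/∂y = (310.0 − 309.5) / (-170 − 0) = -0.002941
Flow = −∇h = (-0.002192 east, +0.002941 north), which points northwest.

NW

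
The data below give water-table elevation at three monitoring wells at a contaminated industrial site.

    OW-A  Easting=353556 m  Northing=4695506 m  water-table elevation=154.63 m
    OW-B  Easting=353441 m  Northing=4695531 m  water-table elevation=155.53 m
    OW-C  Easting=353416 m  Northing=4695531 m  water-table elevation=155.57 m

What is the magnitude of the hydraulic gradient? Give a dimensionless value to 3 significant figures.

0.0287

Differences from OW-A: to OW-B (Δx, Δy, Δh) = (-115, 25, +0.90); to OW-C = (-140, 25, +0.94).
Solve a·Δx + b·Δy = Δh: det = (-115)·25 − (-140)·25 = 625.
∂h/∂x = [(+0.90)·25 − (+0.94)·25] / 625 = -0.001600
∂h/∂y = [(-115)·(+0.94) − (-140)·(+0.90)] / 625 = +0.02864
|∇h| = √(-0.001600² + 0.02864²) = 0.02868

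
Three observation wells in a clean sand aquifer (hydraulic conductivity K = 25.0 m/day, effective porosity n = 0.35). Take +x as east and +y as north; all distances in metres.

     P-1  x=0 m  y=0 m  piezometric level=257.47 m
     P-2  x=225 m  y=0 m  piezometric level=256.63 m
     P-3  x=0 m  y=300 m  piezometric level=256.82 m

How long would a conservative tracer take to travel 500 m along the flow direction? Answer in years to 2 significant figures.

4.4 years

∂h/∂x = (256.63 − 257.47) / (225 − 0) = -0.003733
∂h/∂y = (256.82 − 257.47) / (300 − 0) = -0.002167
|∇h| = √(-0.003733² + -0.002167²) = 0.004316
Seepage velocity v = K·i/n = 25.0 × 0.004316 / 0.35 = 0.3083 m/day.
t = 500 / 0.3083 = 1622 days = 4.44 years.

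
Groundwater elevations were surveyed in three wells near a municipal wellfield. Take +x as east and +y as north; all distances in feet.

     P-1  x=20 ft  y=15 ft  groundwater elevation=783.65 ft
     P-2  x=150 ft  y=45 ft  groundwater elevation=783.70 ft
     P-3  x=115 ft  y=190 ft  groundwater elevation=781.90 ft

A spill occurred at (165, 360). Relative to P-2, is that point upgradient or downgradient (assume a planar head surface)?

downgradient

Taking P-1 as reference: P-2−P-1 = (130, 30, +0.05); P-3−P-1 = (95, 175, -1.75).
Determinant of the coordinate differences = 130·175 − 95·30 = 19900.
∂h/∂x = [(+0.05)·175 − (-1.75)·30] / 19900 = +0.003078
∂h/∂y = [130·(-1.75) − 95·(+0.05)] / 19900 = -0.01167
Head at (165, 360) = 783.65 + (+0.003078)·(145) + (-0.01167)·(345) = 780.07 ft.
That is lower than the 783.70 ft at P-2, so the point is downgradient.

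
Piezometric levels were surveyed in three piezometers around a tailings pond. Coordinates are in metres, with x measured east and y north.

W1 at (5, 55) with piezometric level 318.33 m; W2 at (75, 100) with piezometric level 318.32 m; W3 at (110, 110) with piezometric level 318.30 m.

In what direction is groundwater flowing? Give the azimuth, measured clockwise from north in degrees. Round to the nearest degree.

143°

Taking W1 as reference: W2−W1 = (70, 45, -0.01); W3−W1 = (105, 55, -0.03).
Solve a·Δx + b·Δy = Δh: det = 70·55 − 105·45 = -875.
∂h/∂x = [(-0.01)·55 − (-0.03)·45] / -875 = -0.0009143
∂h/∂y = [70·(-0.03) − 105·(-0.01)] / -875 = +0.001200
Flow direction (−∇h) has components (+0.0009143 E, -0.001200 N).
Azimuth = atan2(E, N) = atan2(+0.0009143, -0.001200) = 142.7° ≈ 143°.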